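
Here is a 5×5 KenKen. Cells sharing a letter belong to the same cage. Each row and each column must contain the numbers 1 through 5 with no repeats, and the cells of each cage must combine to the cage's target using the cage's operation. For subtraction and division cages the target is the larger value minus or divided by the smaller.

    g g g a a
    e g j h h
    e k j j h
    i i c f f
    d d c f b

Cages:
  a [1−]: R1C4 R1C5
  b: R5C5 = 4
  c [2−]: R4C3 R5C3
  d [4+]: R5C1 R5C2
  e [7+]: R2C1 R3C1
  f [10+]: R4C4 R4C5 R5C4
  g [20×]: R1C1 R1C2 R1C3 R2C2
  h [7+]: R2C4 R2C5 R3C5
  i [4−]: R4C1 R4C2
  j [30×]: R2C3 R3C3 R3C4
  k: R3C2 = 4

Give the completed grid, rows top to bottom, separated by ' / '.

Cage k is a single given cell, which forces R3C2 = 4.
Cage b is a single given cell, so R5C5 = 4.
The only place for 1 in row 3 is R3C5.
The only place for 3 in row 2 is R2C3.
Cage c's pair has difference 2; hence R4C3 = 4.
Cage c's pair has difference 2, so R5C3 = 2.
2 is placed in column 3, which forces R3C3 = 5.
Cage j has product 30; hence R3C4 = 2.
Cage g needs product 20, which forces R1C2 = 5.
Column 3 already has 5, leaving R1C3 = 1.
The two cells of cage e must have sum 7; hence R2C1 = 4.
Row 2 now contains 4; hence R2C4 = 1.
Row 3 now contains 2; hence R3C1 = 3.
5 is placed in column 2, which forces R4C2 = 1.
Cage f needs sum 10, so R4C5 = 2.
3 is placed in column 1; hence R5C1 = 1.
Column 2 already has 1; hence R5C2 = 3.
3 is placed in row 5, so R5C4 = 5.
Column 1 already has 4, which forces R1C1 = 2.
Cage a needs two cells with difference 1, which forces R1C4 = 4.
2 is placed in column 5, which forces R1C5 = 3.
Row 2 now contains 1, so R2C2 = 2.
2 is placed in column 5, which forces R2C5 = 5.
1 is placed in row 4; hence R4C1 = 5.
Column 4 already has 5, so R4C4 = 3.

2 5 1 4 3 / 4 2 3 1 5 / 3 4 5 2 1 / 5 1 4 3 2 / 1 3 2 5 4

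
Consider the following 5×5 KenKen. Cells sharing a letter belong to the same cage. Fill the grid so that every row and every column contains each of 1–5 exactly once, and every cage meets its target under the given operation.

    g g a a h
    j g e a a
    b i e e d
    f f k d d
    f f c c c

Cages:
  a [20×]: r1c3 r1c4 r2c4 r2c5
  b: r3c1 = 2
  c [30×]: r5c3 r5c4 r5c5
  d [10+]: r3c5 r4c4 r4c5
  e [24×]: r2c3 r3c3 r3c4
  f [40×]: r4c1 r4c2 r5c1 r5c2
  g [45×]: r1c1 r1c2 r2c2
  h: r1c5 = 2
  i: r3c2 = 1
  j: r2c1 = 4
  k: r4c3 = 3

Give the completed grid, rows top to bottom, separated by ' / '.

Cage g has product 45, leaving r1c1 = 3.
Cage g has product 45, which forces r1c2 = 5.
Cage h is a single given cell, leaving r1c5 = 2.
Cage j is a single given cell, so r2c1 = 4.
Cage g needs product 45, which forces r2c2 = 3.
Row 2 now contains 3, so r2c3 = 2.
B is a freebie; hence r3c1 = 2.
Cage i is a single given cell, which forces r3c2 = 1.
Cage k is a single given cell; hence r4c3 = 3.
Column 3 now contains 3; hence r5c3 = 5.
5 is placed in row 5, so r5c5 = 3.
Column 3 now contains 3, leaving r3c3 = 4.
Cage e needs product 24, which forces r3c4 = 3.
Row 3 now contains 4; hence r3c5 = 5.
The 4 cells of cage f must have product 40; hence r4c1 = 5.
5 is placed in row 5; hence r5c1 = 1.
Row 5 already has 3; hence r5c4 = 2.
Column 3 already has 4; hence r1c3 = 1.
The 4 cells of cage a must have product 20; hence r1c4 = 4.
Cage a needs product 20, so r2c4 = 5.
Column 5 already has 5; hence r2c5 = 1.
Cage f needs product 40, which forces r4c2 = 2.
Column 4 already has 4, which forces r4c4 = 1.
Column 5 already has 1, so r4c5 = 4.
Row 5 already has 2; hence r5c2 = 4.

3 5 1 4 2 / 4 3 2 5 1 / 2 1 4 3 5 / 5 2 3 1 4 / 1 4 5 2 3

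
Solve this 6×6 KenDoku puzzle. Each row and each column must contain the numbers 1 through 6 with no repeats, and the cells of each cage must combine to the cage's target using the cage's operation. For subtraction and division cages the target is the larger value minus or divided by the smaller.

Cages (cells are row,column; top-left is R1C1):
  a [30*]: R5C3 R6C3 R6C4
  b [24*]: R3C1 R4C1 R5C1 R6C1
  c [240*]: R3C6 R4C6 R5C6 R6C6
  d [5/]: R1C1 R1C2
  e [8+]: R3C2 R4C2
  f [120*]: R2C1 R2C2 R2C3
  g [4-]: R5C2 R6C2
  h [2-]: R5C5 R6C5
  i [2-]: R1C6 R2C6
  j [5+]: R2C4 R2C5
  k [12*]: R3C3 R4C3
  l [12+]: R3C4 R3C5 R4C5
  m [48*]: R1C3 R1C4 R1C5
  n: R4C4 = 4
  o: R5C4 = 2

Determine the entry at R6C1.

Cage n is given, which forces R4C4 = 4.
Cage o is a single given cell, leaving R5C4 = 2.
Column 4 now contains 2; hence R1C4 = 6.
The only place for 3 in row 1 is R1C6.
In row 2, 2 can only go at R2C5, so R2C5 = 2.
The 3 cells of cage m must have product 48; hence R1C3 = 2.
2 is placed in column 5, which forces R1C5 = 4.
Cage j needs two cells with sum 5, which forces R2C4 = 3.
The two cells of cage k must have product 12, so R3C3 = 4.
The two cells of cage k must have product 12, so R4C3 = 3.
The only place for 1 in row 2 is R2C6.
Column 1 needs a 6, and only R2C1 is open for it.
Cage f has product 120; hence R2C2 = 4.
Row 2 already has 6; hence R2C3 = 5.
The 3 cells of cage a must have product 30; hence R6C4 = 5.
5 is placed in column 4, leaving R3C4 = 1.
The only place for 1 in row 4 is R4C1.
Column 1 already has 1, leaving R1C1 = 5.
Cage d's pair has quotient 5, which forces R1C2 = 1.
1 is placed in column 2, which forces R6C2 = 2.
Cage b needs product 24, which forces R3C1 = 2.
The two cells of cage e must have sum 8, which forces R3C2 = 3.
Cage e's pair has sum 8, leaving R4C2 = 5.
5 is placed in row 4; hence R4C5 = 6.
Row 4 already has 6, so R4C6 = 2.
Cage g's pair has difference 4, which forces R5C2 = 6.
Row 5 already has 6, so R5C3 = 1.
Column 3 now contains 1, so R6C3 = 6.
6 is placed in row 6, so R6C6 = 4.
Column 5 already has 6, which forces R3C5 = 5.
Cage c needs product 240, so R3C6 = 6.
Cage b needs product 24, so R5C1 = 4.
Column 5 already has 5, leaving R5C5 = 3.
4 is placed in column 6, leaving R5C6 = 5.
4 is placed in row 6; hence R6C1 = 3.
3 is placed in column 5, which forces R6C5 = 1.
Filled in: 5 1 2 6 4 3 / 6 4 5 3 2 1 / 2 3 4 1 5 6 / 1 5 3 4 6 2 / 4 6 1 2 3 5 / 3 2 6 5 1 4.

3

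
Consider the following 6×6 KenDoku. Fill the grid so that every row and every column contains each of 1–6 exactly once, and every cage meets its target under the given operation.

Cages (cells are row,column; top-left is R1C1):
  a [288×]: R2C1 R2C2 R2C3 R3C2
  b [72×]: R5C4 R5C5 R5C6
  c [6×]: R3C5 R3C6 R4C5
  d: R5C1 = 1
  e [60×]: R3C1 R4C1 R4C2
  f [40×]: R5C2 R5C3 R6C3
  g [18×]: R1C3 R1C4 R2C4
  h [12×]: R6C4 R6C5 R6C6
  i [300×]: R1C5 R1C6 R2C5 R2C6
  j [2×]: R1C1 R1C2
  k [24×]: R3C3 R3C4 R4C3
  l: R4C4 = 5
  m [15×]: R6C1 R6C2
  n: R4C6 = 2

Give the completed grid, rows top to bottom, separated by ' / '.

Cage l is a single given cell, leaving R4C4 = 5.
Cage n is given, which forces R4C6 = 2.
D is a freebie, leaving R5C1 = 1.
Column 1 already has 1, which forces R1C1 = 2.
Cage j needs two cells with product 2; hence R1C2 = 1.
Cage e has product 60, which forces R3C1 = 5.
Column 1 now contains 5; hence R6C1 = 3.
3 is placed in row 6, leaving R6C2 = 5.
Cage g needs product 18; hence R2C4 = 1.
Column 1 now contains 3; hence R4C1 = 4.
Cage e needs product 60, leaving R4C2 = 3.
Row 4 now contains 3; hence R4C5 = 1.
Cage f has product 40, which forces R5C3 = 5.
Column 1 already has 4; hence R2C1 = 6.
Cage a needs product 288; hence R3C2 = 6.
Cage k needs product 24, leaving R3C3 = 1.
Cage k needs product 24, so R3C4 = 4.
Row 3 already has 6; hence R3C5 = 2.
Row 3 already has 1, which forces R3C6 = 3.
Row 4 already has 1, so R4C3 = 6.
Column 5 now contains 2; hence R6C5 = 6.
Cage h has product 12; hence R6C6 = 1.
Column 3 already has 6, so R1C3 = 3.
Cage g has product 18, which forces R1C4 = 6.
Row 1 already has 3; hence R1C5 = 5.
Row 1 now contains 5; hence R1C6 = 4.
Column 5 already has 5, so R2C5 = 3.
4 is placed in column 6, leaving R2C6 = 5.
Column 4 now contains 6; hence R5C4 = 3.
Column 5 already has 3, leaving R5C5 = 4.
4 is placed in column 6; hence R5C6 = 6.
Row 6 now contains 6; hence R6C4 = 2.
Row 5 already has 4, so R5C2 = 2.
2 is placed in row 6; hence R6C3 = 4.
2 is placed in column 2, so R2C2 = 4.
4 is placed in column 3, so R2C3 = 2.

2 1 3 6 5 4 / 6 4 2 1 3 5 / 5 6 1 4 2 3 / 4 3 6 5 1 2 / 1 2 5 3 4 6 / 3 5 4 2 6 1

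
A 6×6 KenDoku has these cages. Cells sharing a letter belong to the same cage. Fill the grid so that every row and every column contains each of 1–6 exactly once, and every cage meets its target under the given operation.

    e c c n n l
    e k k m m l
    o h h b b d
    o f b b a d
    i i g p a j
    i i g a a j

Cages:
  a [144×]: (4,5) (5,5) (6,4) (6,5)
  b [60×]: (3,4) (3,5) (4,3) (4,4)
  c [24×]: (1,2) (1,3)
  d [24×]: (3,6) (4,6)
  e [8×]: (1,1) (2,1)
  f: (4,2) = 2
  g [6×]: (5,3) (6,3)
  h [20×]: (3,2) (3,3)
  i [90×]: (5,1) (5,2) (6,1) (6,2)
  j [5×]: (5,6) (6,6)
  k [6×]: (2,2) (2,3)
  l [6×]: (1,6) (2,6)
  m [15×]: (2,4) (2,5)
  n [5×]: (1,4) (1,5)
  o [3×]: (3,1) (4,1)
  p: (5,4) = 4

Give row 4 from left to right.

F is a freebie, so (4,2) = 2.
Cage p is a single given cell, which forces (5,4) = 4.
The only place for 3 in row 1 is (1,6).
The two cells of cage l must have product 6; hence (2,6) = 2.
Cage e needs two cells with product 8, which forces (1,1) = 2.
Row 2 already has 2; hence (2,1) = 4.
In row 6, 4 can only go at (6,5), so (6,5) = 4.
{4, 5} are confined to (3,2) and (3,3) in row 3, leaving (3,6) = 6.
Cage d's pair has product 24, so (4,6) = 4.
In row 3, 3 can only go at (3,1), so (3,1) = 3.
Column 1 already has 3; hence (4,1) = 1.
In row 4, 3 can only go at (4,5), so (4,5) = 3.
The two cells of cage m must have product 15, so (2,4) = 3.
3 is placed in column 5, so (2,5) = 5.
Cage n needs two cells with product 5, so (1,4) = 5.
Column 5 now contains 5; hence (1,5) = 1.
1 is placed in column 5; hence (3,5) = 2.
5 is placed in column 4, which forces (4,4) = 6.
2 is placed in column 5, which forces (5,5) = 6.
6 is placed in column 4, so (6,4) = 2.
2 is placed in row 3, which forces (3,4) = 1.
6 is placed in row 4, leaving (4,3) = 5.
6 is placed in row 5, which forces (5,1) = 5.
Row 5 now contains 5, leaving (5,6) = 1.
The 4 cells of cage i must have product 90, so (6,1) = 6.
6 is placed in row 6, which forces (6,3) = 3.
Column 6 already has 1, so (6,6) = 5.
The two cells of cage h must have product 20, which forces (3,2) = 5.
5 is placed in column 3; hence (3,3) = 4.
1 is placed in row 5, so (5,2) = 3.
1 is placed in row 5, leaving (5,3) = 2.
3 is placed in row 6, so (6,2) = 1.
Cage c's pair has product 24; hence (1,2) = 4.
4 is placed in column 3, leaving (1,3) = 6.
1 is placed in column 2; hence (2,2) = 6.
The two cells of cage k must have product 6, so (2,3) = 1.
The full grid is 2 4 6 5 1 3 / 4 6 1 3 5 2 / 3 5 4 1 2 6 / 1 2 5 6 3 4 / 5 3 2 4 6 1 / 6 1 3 2 4 5.

1 2 5 6 3 4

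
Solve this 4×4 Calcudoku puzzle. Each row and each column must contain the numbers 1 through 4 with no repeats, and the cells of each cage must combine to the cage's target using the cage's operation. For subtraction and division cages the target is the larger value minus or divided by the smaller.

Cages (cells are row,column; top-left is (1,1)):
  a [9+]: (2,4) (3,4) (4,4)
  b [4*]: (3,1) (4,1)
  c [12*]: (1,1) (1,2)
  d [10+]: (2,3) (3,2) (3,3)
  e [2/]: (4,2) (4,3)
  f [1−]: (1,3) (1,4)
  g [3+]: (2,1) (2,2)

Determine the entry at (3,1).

In row 3, 1 can only go at (3,1), so (3,1) = 1.
Column 1 now contains 1, leaving (2,1) = 2.
Cage g needs two cells with sum 3; hence (2,2) = 1.
Column 1 now contains 1, leaving (4,1) = 4.
Row 4 already has 4, which forces (4,2) = 2.
Row 4 already has 2, so (4,3) = 1.
Row 4 already has 2, which forces (4,4) = 3.
Column 1 already has 4; hence (1,1) = 3.
Cage c needs two cells with product 12, which forces (1,2) = 4.
Row 1 now contains 3; hence (1,3) = 2.
Row 1 already has 2, leaving (1,4) = 1.
Column 4 already has 3, which forces (2,4) = 4.
4 is placed in column 2; hence (3,2) = 3.
Column 3 already has 2; hence (3,3) = 4.
Cage a has sum 9, so (3,4) = 2.
Row 2 now contains 4, leaving (2,3) = 3.
Completed grid: 3 4 2 1 / 2 1 3 4 / 1 3 4 2 / 4 2 1 3.

1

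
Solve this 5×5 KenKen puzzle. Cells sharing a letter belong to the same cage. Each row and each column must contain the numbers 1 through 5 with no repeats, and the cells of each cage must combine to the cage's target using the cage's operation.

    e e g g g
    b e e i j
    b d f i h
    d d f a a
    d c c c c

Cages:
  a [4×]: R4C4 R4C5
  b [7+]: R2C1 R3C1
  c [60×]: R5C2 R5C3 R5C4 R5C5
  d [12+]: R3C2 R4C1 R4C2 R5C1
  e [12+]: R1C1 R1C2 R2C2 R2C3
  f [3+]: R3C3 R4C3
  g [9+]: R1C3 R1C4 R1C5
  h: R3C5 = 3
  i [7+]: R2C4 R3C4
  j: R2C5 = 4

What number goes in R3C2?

Cage j is a single given cell, so R2C5 = 4.
H is a freebie, so R3C5 = 3.
Column 5 already has 4, so R4C5 = 1.
1 is placed in column 5, leaving R5C5 = 5.
Column 5 already has 5, which forces R1C5 = 2.
Cage f needs two cells with sum 3; hence R3C3 = 1.
Row 4 now contains 1, which forces R4C3 = 2.
Row 4 now contains 1, so R4C4 = 4.
The 3 cells of cage g must have sum 9, so R1C3 = 4.
4 is placed in column 4, which forces R1C4 = 3.
Cage d has sum 12, which forces R3C2 = 2.
Row 3 now contains 2; hence R3C4 = 5.
The 4 cells of cage d must have sum 12, so R5C1 = 2.
4 is placed in column 3, leaving R5C3 = 3.
Column 4 now contains 3, leaving R5C4 = 1.
The 4 cells of cage e must have sum 12, leaving R1C1 = 1.
The 4 cells of cage e must have sum 12, so R1C2 = 5.
Cage b's pair has sum 7, so R2C1 = 3.
Cage e needs sum 12, which forces R2C2 = 1.
Column 3 already has 3, which forces R2C3 = 5.
Column 4 now contains 5, leaving R2C4 = 2.
5 is placed in row 3, so R3C1 = 4.
Column 1 already has 3, which forces R4C1 = 5.
5 is placed in column 2, which forces R4C2 = 3.
Row 5 already has 1, which forces R5C2 = 4.
Completed grid: 1 5 4 3 2 / 3 1 5 2 4 / 4 2 1 5 3 / 5 3 2 4 1 / 2 4 3 1 5.

2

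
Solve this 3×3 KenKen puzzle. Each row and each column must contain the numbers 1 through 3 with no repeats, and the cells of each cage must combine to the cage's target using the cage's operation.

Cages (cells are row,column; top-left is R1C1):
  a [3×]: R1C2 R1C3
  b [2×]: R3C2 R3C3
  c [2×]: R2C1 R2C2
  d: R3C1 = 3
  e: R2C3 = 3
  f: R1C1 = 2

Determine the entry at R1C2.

Cage f is given, so R1C1 = 2.
Column 1 already has 2, leaving R2C1 = 1.
Row 2 now contains 1, which forces R2C2 = 2.
Cage e is given; hence R2C3 = 3.
Cage d is a single given cell; hence R3C1 = 3.
Column 2 now contains 2, so R3C2 = 1.
Row 3 now contains 1; hence R3C3 = 2.
1 is placed in column 2, so R1C2 = 3.
Column 3 now contains 3, so R1C3 = 1.
Completed grid: 2 3 1 / 1 2 3 / 3 1 2.

3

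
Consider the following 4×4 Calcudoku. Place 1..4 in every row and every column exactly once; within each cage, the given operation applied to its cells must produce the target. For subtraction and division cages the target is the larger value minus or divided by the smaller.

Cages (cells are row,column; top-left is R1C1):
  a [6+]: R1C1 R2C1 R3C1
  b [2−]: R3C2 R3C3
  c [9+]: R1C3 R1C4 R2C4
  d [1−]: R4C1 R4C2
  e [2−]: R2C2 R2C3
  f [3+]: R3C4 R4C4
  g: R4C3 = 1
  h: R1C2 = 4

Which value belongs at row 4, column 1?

4

Cage h is given; hence R1C2 = 4.
Cage g is given, which forces R4C3 = 1.
1 is placed in row 4, so R4C4 = 2.
The 3 cells of cage c must have sum 9, so R1C3 = 2.
Cage c needs sum 9; hence R1C4 = 3.
The 3 cells of cage c must have sum 9, leaving R2C4 = 4.
Column 4 now contains 2; hence R3C4 = 1.
Cage d needs two cells with difference 1; hence R4C1 = 4.
Row 4 already has 2, which forces R4C2 = 3.
Row 1 now contains 3, which forces R1C1 = 1.
Cage e's pair has difference 2; hence R2C2 = 1.
4 is placed in row 2, leaving R2C3 = 3.
1 is placed in row 3, so R3C2 = 2.
Cage b needs two cells with difference 2; hence R3C3 = 4.
3 is placed in row 2, which forces R2C1 = 2.
Row 3 now contains 2; hence R3C1 = 3.
Filled in: 1 4 2 3 / 2 1 3 4 / 3 2 4 1 / 4 3 1 2.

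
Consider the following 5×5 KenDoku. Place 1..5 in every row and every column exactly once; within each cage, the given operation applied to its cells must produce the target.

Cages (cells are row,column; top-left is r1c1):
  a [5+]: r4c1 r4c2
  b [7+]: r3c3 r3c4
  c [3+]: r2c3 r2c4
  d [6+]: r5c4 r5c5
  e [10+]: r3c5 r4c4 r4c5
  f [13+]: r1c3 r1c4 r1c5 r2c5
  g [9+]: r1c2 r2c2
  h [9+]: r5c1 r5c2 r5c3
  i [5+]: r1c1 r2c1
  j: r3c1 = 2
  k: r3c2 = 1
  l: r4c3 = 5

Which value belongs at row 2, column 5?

3

J is a freebie, leaving r3c1 = 2.
Cage k is given, leaving r3c2 = 1.
Cage l is a single given cell; hence r4c3 = 5.
Row 2 needs a 3, and only r2c5 is open for it.
Row 2 needs a 5, and only r2c2 is open for it.
Column 2 already has 5, leaving r1c2 = 4.
4 is placed in column 2; hence r4c2 = 2.
Column 2 now contains 2; hence r5c2 = 3.
4 is placed in row 1, so r1c1 = 1.
The two cells of cage i must have sum 5, so r2c1 = 4.
Cage e has sum 10, which forces r3c5 = 5.
The two cells of cage a must have sum 5; hence r4c1 = 3.
Column 1 now contains 4, so r5c1 = 5.
Cage f has sum 13, leaving r1c3 = 3.
Cage f needs sum 13; hence r1c4 = 5.
5 is placed in column 5, leaving r1c5 = 2.
Column 3 now contains 3, which forces r3c3 = 4.
4 is placed in row 3, which forces r3c4 = 3.
Cage h has sum 9, so r5c3 = 1.
Column 5 already has 2, leaving r5c5 = 4.
Column 3 now contains 1, so r2c3 = 2.
Cage c's pair has sum 3, so r2c4 = 1.
The 3 cells of cage e must have sum 10, leaving r4c4 = 4.
Column 5 now contains 4; hence r4c5 = 1.
Row 5 now contains 4; hence r5c4 = 2.
Completed grid: 1 4 3 5 2 / 4 5 2 1 3 / 2 1 4 3 5 / 3 2 5 4 1 / 5 3 1 2 4.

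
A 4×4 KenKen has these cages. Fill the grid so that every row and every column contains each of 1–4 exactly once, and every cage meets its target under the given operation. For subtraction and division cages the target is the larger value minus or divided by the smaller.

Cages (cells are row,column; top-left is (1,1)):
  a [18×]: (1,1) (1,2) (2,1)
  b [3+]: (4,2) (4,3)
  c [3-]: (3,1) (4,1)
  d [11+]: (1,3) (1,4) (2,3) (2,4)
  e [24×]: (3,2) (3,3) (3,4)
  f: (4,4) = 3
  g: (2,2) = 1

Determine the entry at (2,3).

2

The 3 cells of cage a must have product 18; hence (1,1) = 2.
Cage a has product 18, leaving (1,2) = 3.
Cage a has product 18, so (2,1) = 3.
Cage g is a single given cell; hence (2,2) = 1.
Column 2 now contains 1, which forces (4,2) = 2.
Row 4 now contains 2; hence (4,3) = 1.
Cage f is given, which forces (4,4) = 3.
1 is placed in column 3, which forces (1,3) = 4.
Cage d needs sum 11, leaving (1,4) = 1.
Cage d needs sum 11, which forces (2,3) = 2.
Cage d needs sum 11, leaving (2,4) = 4.
Cage c's pair has difference 3, which forces (3,1) = 1.
Column 2 already has 2, which forces (3,2) = 4.
The 3 cells of cage e must have product 24, leaving (3,3) = 3.
Cage e has product 24, so (3,4) = 2.
Row 4 already has 1; hence (4,1) = 4.
Completed grid: 2 3 4 1 / 3 1 2 4 / 1 4 3 2 / 4 2 1 3.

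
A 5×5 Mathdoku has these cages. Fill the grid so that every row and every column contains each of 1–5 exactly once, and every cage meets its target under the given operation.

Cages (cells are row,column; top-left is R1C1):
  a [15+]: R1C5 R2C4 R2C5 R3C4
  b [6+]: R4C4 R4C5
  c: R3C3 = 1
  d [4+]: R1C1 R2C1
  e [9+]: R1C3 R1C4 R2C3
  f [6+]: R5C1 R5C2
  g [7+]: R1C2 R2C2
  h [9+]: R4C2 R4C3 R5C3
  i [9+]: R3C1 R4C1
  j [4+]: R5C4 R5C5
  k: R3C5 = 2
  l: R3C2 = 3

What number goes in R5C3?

5

L is a freebie, leaving R3C2 = 3.
C is a freebie, which forces R3C3 = 1.
K is a freebie, so R3C5 = 2.
The only place for 3 in row 4 is R4C3.
In column 1, 2 can only go at R5C1, so R5C1 = 2.
Cage f needs two cells with sum 6, so R5C2 = 4.
Row 5 now contains 4, leaving R5C3 = 5.
Cage e has sum 9, leaving R1C4 = 3.
Cage h needs sum 9, which forces R4C2 = 1.
Column 4 already has 3, so R5C4 = 1.
1 is placed in row 5; hence R5C5 = 3.
3 is placed in row 1, which forces R1C1 = 1.
The two cells of cage d must have sum 4, which forces R2C1 = 3.
Cage b's pair has sum 6, so R4C4 = 2.
Cage b needs two cells with sum 6; hence R4C5 = 4.
4 is placed in column 5, leaving R1C5 = 5.
Cage a needs sum 15, which forces R2C5 = 1.
Cage i's pair has sum 9, which forces R3C1 = 4.
Row 3 now contains 4, so R3C4 = 5.
Row 4 now contains 4; hence R4C1 = 5.
Row 1 already has 5, which forces R1C2 = 2.
Row 1 now contains 2; hence R1C3 = 4.
Cage g's pair has sum 7, leaving R2C2 = 5.
Column 3 now contains 4, leaving R2C3 = 2.
Column 4 now contains 5, so R2C4 = 4.
Filled in: 1 2 4 3 5 / 3 5 2 4 1 / 4 3 1 5 2 / 5 1 3 2 4 / 2 4 5 1 3.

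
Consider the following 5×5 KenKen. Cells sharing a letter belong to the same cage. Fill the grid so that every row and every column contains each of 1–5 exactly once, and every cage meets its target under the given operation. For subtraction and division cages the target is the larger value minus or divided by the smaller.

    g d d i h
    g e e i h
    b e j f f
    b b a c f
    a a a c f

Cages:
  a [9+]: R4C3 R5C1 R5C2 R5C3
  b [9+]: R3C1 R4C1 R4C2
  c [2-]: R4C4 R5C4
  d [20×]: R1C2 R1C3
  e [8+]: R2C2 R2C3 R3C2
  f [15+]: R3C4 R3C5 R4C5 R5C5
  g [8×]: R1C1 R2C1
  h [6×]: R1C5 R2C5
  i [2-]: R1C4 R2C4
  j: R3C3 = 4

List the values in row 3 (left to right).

3 2 4 5 1

Cage j is given, leaving R3C3 = 4.
Cage d's pair has product 20, leaving R1C2 = 4.
4 is placed in column 3, leaving R1C3 = 5.
4 is placed in row 1, which forces R1C1 = 2.
2 is placed in row 1, leaving R1C5 = 3.
Cage g needs two cells with product 8; hence R2C1 = 4.
3 is placed in column 5, which forces R2C5 = 2.
3 is placed in row 1, which forces R1C4 = 1.
Cage e has sum 8, leaving R2C2 = 5.
Cage e has sum 8, so R2C3 = 1.
The two cells of cage i must have difference 2, leaving R2C4 = 3.
The 3 cells of cage e must have sum 8; hence R3C2 = 2.
The 4 cells of cage f must have sum 15, so R3C4 = 5.
Cage f has sum 15, which forces R3C5 = 1.
Column 3 already has 1, so R4C3 = 3.
Column 3 already has 1; hence R5C3 = 2.
2 is placed in row 5, leaving R5C4 = 4.
Row 5 now contains 4; hence R5C5 = 5.
Row 3 already has 1, leaving R3C1 = 3.
Cage b needs sum 9, leaving R4C1 = 5.
3 is placed in row 4, so R4C2 = 1.
Column 4 now contains 4, so R4C4 = 2.
5 is placed in column 5; hence R4C5 = 4.
3 is placed in column 1; hence R5C1 = 1.
1 is placed in column 2, so R5C2 = 3.
Completed grid: 2 4 5 1 3 / 4 5 1 3 2 / 3 2 4 5 1 / 5 1 3 2 4 / 1 3 2 4 5.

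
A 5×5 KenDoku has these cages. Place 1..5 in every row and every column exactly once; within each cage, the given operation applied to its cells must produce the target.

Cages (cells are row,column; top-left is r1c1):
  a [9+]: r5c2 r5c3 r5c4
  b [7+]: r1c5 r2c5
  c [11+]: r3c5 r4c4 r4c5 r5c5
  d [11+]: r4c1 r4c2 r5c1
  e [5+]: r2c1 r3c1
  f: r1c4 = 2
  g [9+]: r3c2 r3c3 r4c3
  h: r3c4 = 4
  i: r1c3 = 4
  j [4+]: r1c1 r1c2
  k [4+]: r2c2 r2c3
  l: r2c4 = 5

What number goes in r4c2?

4

I is a freebie; hence r1c3 = 4.
F is a freebie, which forces r1c4 = 2.
Cage l is given, leaving r2c4 = 5.
H is a freebie, which forces r3c4 = 4.
Row 1 needs a 5, and only r1c5 is open for it.
The two cells of cage b must have sum 7, which forces r2c5 = 2.
Cage c needs sum 11; hence r4c4 = 3.
Column 4 already has 3; hence r5c4 = 1.
In row 2, 4 can only go at r2c1, so r2c1 = 4.
Cage e's pair has sum 5; hence r3c1 = 1.
Row 3 already has 1, which forces r3c5 = 3.
3 is placed in column 5, which forces r5c5 = 4.
Column 1 now contains 1, leaving r1c1 = 3.
Cage j's pair has sum 4; hence r1c2 = 1.
Column 2 now contains 1; hence r2c2 = 3.
Row 2 now contains 3, leaving r2c3 = 1.
The 3 cells of cage g must have sum 9; hence r3c2 = 2.
3 is placed in row 3, leaving r3c3 = 5.
Cage d needs sum 11, leaving r4c2 = 4.
Cage g has sum 9, leaving r4c3 = 2.
Column 5 already has 4, which forces r4c5 = 1.
3 is placed in column 2, which forces r5c2 = 5.
5 is placed in column 3, which forces r5c3 = 3.
Row 4 now contains 2, leaving r4c1 = 5.
5 is placed in row 5, leaving r5c1 = 2.
Filled in: 3 1 4 2 5 / 4 3 1 5 2 / 1 2 5 4 3 / 5 4 2 3 1 / 2 5 3 1 4.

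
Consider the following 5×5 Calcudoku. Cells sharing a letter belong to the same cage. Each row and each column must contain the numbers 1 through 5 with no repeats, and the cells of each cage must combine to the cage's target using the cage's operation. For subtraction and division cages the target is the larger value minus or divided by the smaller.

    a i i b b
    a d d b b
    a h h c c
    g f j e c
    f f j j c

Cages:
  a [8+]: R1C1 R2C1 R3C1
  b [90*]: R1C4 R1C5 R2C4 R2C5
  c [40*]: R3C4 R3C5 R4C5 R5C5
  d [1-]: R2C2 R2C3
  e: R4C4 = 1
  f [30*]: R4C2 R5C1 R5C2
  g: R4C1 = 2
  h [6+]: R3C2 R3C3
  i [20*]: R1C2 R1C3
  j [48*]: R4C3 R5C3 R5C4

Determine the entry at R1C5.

G is a freebie, so R4C1 = 2.
Cage j has product 48; hence R4C3 = 4.
E is a freebie, which forces R4C4 = 1.
1 is placed in row 4, so R4C5 = 5.
Cage j has product 48; hence R5C3 = 3.
Cage j needs product 48, which forces R5C4 = 4.
Cage i needs two cells with product 20, so R1C2 = 4.
Column 3 now contains 4; hence R1C3 = 5.
5 is placed in row 1, leaving R1C4 = 3.
Row 1 now contains 3, which forces R1C5 = 2.
Column 4 already has 3, leaving R2C4 = 5.
2 is placed in column 5, which forces R2C5 = 3.
Cage c has product 40, which forces R3C4 = 2.
Cage c needs product 40, leaving R3C5 = 4.
5 is placed in row 4; hence R4C2 = 3.
3 is placed in row 5, leaving R5C1 = 5.
Cage f needs product 30, leaving R5C2 = 2.
Cage c needs product 40; hence R5C5 = 1.
Row 1 now contains 3, so R1C1 = 1.
Cage a needs sum 8; hence R2C1 = 4.
Column 2 now contains 2, so R2C2 = 1.
Cage d needs two cells with difference 1; hence R2C3 = 2.
The 3 cells of cage a must have sum 8; hence R3C1 = 3.
Cage h's pair has sum 6, which forces R3C2 = 5.
2 is placed in row 3, so R3C3 = 1.
The full grid is 1 4 5 3 2 / 4 1 2 5 3 / 3 5 1 2 4 / 2 3 4 1 5 / 5 2 3 4 1.

2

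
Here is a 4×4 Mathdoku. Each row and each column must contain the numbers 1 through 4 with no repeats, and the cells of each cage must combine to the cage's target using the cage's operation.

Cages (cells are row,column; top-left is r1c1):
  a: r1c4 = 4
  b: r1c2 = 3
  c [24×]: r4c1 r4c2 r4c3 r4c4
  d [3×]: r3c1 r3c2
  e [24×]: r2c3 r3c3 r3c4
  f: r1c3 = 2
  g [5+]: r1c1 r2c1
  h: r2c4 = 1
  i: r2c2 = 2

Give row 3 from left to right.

3 1 4 2

B is a freebie, so r1c2 = 3.
Cage f is a single given cell, which forces r1c3 = 2.
A is a freebie; hence r1c4 = 4.
Cage i is a single given cell; hence r2c2 = 2.
H is a freebie, leaving r2c4 = 1.
3 is placed in column 2, which forces r3c2 = 1.
1 is placed in column 2; hence r4c2 = 4.
Row 1 already has 4, leaving r1c1 = 1.
The two cells of cage g must have sum 5, so r2c1 = 4.
4 is placed in row 2, which forces r2c3 = 3.
Row 3 now contains 1; hence r3c1 = 3.
Column 3 already has 3, so r3c3 = 4.
The 3 cells of cage e must have product 24, which forces r3c4 = 2.
Column 1 already has 3, so r4c1 = 2.
Column 3 already has 3, so r4c3 = 1.
2 is placed in column 4; hence r4c4 = 3.
Filled in: 1 3 2 4 / 4 2 3 1 / 3 1 4 2 / 2 4 1 3.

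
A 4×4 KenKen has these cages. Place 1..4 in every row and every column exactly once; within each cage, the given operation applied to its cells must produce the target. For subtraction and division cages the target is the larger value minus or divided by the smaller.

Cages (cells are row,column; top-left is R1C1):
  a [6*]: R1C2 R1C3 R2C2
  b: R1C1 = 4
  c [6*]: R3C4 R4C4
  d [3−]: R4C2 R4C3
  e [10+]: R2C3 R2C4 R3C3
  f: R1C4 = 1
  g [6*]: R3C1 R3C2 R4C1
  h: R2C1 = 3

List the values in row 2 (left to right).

B is a freebie, leaving R1C1 = 4.
Cage f is a single given cell, leaving R1C4 = 1.
H is a freebie; hence R2C1 = 3.
Row 2 now contains 3; hence R2C4 = 4.
Cage a has product 6, so R2C2 = 1.
Row 2 already has 4, which forces R2C3 = 2.
The 3 cells of cage g must have product 6, which forces R3C2 = 3.
Cage e needs sum 10, leaving R3C3 = 4.
3 is placed in row 3, which forces R3C4 = 2.
Column 2 now contains 1, which forces R4C2 = 4.
Column 3 now contains 4; hence R4C3 = 1.
Column 4 already has 2, so R4C4 = 3.
3 is placed in column 2, so R1C2 = 2.
Column 3 now contains 2, so R1C3 = 3.
2 is placed in row 3, so R3C1 = 1.
1 is placed in row 4; hence R4C1 = 2.
Filled in: 4 2 3 1 / 3 1 2 4 / 1 3 4 2 / 2 4 1 3.

3 1 2 4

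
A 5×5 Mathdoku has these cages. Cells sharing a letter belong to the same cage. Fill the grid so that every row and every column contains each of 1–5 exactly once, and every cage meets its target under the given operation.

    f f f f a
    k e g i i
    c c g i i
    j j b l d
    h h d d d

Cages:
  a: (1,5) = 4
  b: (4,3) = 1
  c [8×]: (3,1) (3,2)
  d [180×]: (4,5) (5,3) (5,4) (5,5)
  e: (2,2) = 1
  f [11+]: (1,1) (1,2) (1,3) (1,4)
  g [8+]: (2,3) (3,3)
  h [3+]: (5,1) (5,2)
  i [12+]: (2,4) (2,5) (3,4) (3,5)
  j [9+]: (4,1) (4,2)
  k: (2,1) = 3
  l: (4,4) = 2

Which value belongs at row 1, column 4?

1

A is a freebie, leaving (1,5) = 4.
K is a freebie, which forces (2,1) = 3.
E is a freebie, leaving (2,2) = 1.
3 is placed in row 2, which forces (2,3) = 5.
Row 2 already has 5, so (2,5) = 2.
Column 3 already has 5, so (3,3) = 3.
Cage b is a single given cell, which forces (4,3) = 1.
Cage l is given, so (4,4) = 2.
Cage d has product 180; hence (4,5) = 3.
Column 2 now contains 1, so (5,2) = 2.
Column 3 now contains 3; hence (5,3) = 4.
Column 5 now contains 4, which forces (5,5) = 5.
1 is placed in column 3, so (1,3) = 2.
2 is placed in row 2; hence (2,4) = 4.
Cage c needs two cells with product 8, which forces (3,1) = 2.
Column 2 already has 2, so (3,2) = 4.
Cage i has sum 12, leaving (3,4) = 5.
Column 5 already has 5; hence (3,5) = 1.
Column 2 already has 4; hence (4,2) = 5.
Row 5 already has 2; hence (5,1) = 1.
5 is placed in row 5, leaving (5,4) = 3.
1 is placed in column 1, leaving (1,1) = 5.
Column 2 already has 5, so (1,2) = 3.
3 is placed in column 4, so (1,4) = 1.
Row 4 already has 5; hence (4,1) = 4.
Filled in: 5 3 2 1 4 / 3 1 5 4 2 / 2 4 3 5 1 / 4 5 1 2 3 / 1 2 4 3 5.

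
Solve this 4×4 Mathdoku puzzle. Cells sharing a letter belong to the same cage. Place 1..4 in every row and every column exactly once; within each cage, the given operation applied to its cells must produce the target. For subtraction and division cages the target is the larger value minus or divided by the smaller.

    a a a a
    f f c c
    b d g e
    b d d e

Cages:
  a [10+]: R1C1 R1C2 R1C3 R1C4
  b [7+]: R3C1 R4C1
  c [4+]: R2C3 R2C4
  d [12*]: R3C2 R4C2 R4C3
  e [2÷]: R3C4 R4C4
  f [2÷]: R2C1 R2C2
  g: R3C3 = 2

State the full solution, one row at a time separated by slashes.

1 2 3 4 / 2 4 1 3 / 4 3 2 1 / 3 1 4 2

G is a freebie, which forces R3C3 = 2.
Cage e needs two cells with quotient 2; hence R4C4 = 2.
The only place for 1 in column 1 is R1C1.
Cage a needs sum 10, so R1C2 = 2.
Column 2 now contains 2, so R2C2 = 4.
4 is placed in row 2, which forces R2C1 = 2.
Cage d needs product 12, leaving R4C3 = 4.
Column 3 already has 4; hence R1C3 = 3.
Cage a needs sum 10, so R1C4 = 4.
3 is placed in column 3; hence R2C3 = 1.
1 is placed in row 2, leaving R2C4 = 3.
The two cells of cage b must have sum 7; hence R3C1 = 4.
Column 4 already has 4, which forces R3C4 = 1.
Row 4 now contains 4, which forces R4C1 = 3.
Row 4 already has 3, leaving R4C2 = 1.
Row 3 already has 1; hence R3C2 = 3.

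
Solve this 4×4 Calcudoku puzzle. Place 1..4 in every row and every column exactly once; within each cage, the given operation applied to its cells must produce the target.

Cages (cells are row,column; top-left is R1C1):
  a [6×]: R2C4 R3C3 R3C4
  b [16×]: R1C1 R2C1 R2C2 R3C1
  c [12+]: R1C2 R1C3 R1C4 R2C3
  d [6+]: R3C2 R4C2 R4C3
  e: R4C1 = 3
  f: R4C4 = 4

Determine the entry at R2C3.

Cage b has product 16; hence R2C2 = 2.
Cage e is given; hence R4C1 = 3.
F is a freebie, so R4C4 = 4.
Cage d needs sum 6, leaving R3C2 = 3.
Row 4 now contains 4; hence R4C2 = 1.
Cage d has sum 6; hence R4C3 = 2.
3 is placed in column 2, so R1C2 = 4.
Cage c has sum 12, which forces R2C3 = 4.
The 3 cells of cage a must have product 6, which forces R2C4 = 3.
Column 3 already has 2, leaving R3C3 = 1.
Cage a needs product 6, so R3C4 = 2.
Cage b has product 16, so R1C1 = 2.
1 is placed in column 3, which forces R1C3 = 3.
3 is placed in column 4; hence R1C4 = 1.
Row 2 now contains 4, which forces R2C1 = 1.
Row 3 now contains 2, leaving R3C1 = 4.
Completed grid: 2 4 3 1 / 1 2 4 3 / 4 3 1 2 / 3 1 2 4.

4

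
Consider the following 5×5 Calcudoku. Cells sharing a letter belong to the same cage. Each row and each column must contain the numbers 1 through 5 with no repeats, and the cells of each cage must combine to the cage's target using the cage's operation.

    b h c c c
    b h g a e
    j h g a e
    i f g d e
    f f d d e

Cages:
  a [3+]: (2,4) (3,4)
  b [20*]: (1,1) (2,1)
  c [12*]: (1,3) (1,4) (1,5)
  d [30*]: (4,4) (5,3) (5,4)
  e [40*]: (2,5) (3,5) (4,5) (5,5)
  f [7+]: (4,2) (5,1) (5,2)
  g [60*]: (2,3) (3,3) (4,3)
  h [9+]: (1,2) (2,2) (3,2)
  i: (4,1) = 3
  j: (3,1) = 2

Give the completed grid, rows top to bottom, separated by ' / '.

Cage j is a single given cell; hence (3,1) = 2.
Row 3 now contains 2, which forces (3,4) = 1.
Cage i is a single given cell; hence (4,1) = 3.
1 is placed in column 4, so (2,4) = 2.
Column 4 now contains 2, which forces (4,4) = 5.
5 is placed in column 4, which forces (5,4) = 3.
Column 4 already has 3, leaving (1,4) = 4.
5 is placed in row 4; hence (4,3) = 4.
Cage d has product 30; hence (5,3) = 2.
4 is placed in row 1, which forces (1,1) = 5.
Cage b's pair has product 20, which forces (2,1) = 4.
Cage e needs product 40, which forces (4,5) = 2.
4 is placed in column 1; hence (5,1) = 1.
Cage e has product 40; hence (2,5) = 1.
Row 4 now contains 2, leaving (4,2) = 1.
Cage f needs sum 7, so (5,2) = 5.
Row 5 now contains 5, so (5,5) = 4.
Cage h has sum 9; hence (1,2) = 2.
Cage c needs product 12; hence (1,3) = 1.
1 is placed in column 5, which forces (1,5) = 3.
Column 2 now contains 5, leaving (2,2) = 3.
3 is placed in row 2, leaving (2,3) = 5.
Cage h needs sum 9, which forces (3,2) = 4.
5 is placed in column 3, leaving (3,3) = 3.
4 is placed in column 5, which forces (3,5) = 5.

5 2 1 4 3 / 4 3 5 2 1 / 2 4 3 1 5 / 3 1 4 5 2 / 1 5 2 3 4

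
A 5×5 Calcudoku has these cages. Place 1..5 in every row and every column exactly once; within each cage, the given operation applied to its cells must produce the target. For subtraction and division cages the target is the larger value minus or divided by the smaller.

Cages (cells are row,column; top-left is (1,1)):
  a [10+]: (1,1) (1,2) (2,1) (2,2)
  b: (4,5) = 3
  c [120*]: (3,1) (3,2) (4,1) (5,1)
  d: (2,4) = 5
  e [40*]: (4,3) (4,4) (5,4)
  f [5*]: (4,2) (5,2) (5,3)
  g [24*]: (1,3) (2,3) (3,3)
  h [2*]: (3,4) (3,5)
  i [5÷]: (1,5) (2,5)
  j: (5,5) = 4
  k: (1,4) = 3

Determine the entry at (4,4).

4

Cage k is given, which forces (1,4) = 3.
Cage d is a single given cell, which forces (2,4) = 5.
Row 2 already has 5, so (2,5) = 1.
1 is placed in column 5; hence (3,5) = 2.
The 3 cells of cage f must have product 5, leaving (4,2) = 1.
B is a freebie, which forces (4,5) = 3.
The 3 cells of cage f must have product 5, so (5,2) = 5.
Cage f has product 5, which forces (5,3) = 1.
J is a freebie; hence (5,5) = 4.
The 4 cells of cage a must have sum 10, so (1,1) = 1.
1 is placed in column 5, leaving (1,5) = 5.
Row 3 already has 2, which forces (3,4) = 1.
Cage e has product 40, which forces (4,3) = 5.
The 3 cells of cage e must have product 40, so (4,4) = 4.
Row 5 already has 4, so (5,4) = 2.
The 4 cells of cage c must have product 120, which forces (3,1) = 5.
The 4 cells of cage c must have product 120, leaving (3,2) = 4.
4 is placed in row 3, which forces (3,3) = 3.
4 is placed in row 4; hence (4,1) = 2.
Row 5 now contains 2, which forces (5,1) = 3.
Column 2 now contains 4; hence (1,2) = 2.
Row 1 already has 2, which forces (1,3) = 4.
Column 1 already has 3, which forces (2,1) = 4.
Cage a has sum 10; hence (2,2) = 3.
Column 3 already has 4, leaving (2,3) = 2.
The full grid is 1 2 4 3 5 / 4 3 2 5 1 / 5 4 3 1 2 / 2 1 5 4 3 / 3 5 1 2 4.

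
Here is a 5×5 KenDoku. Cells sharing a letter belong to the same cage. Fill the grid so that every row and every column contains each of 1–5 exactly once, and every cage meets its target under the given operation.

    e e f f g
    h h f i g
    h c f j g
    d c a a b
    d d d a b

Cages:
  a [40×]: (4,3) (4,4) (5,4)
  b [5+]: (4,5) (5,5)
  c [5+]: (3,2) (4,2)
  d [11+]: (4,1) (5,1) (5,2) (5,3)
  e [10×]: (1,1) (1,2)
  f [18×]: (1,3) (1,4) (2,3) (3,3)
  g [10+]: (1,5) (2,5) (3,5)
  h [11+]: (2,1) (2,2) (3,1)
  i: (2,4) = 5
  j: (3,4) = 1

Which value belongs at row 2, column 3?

2

Cage f needs product 18, leaving (1,4) = 3.
I is a freebie, so (2,4) = 5.
Cage j is a single given cell, leaving (3,4) = 1.
Cage a needs product 40, so (4,3) = 5.
The only place for 4 in row 1 is (1,5).
The 3 cells of cage g must have sum 10; hence (2,5) = 1.
Cage g needs sum 10, which forces (3,5) = 5.
Cage f needs product 18, which forces (1,3) = 1.
The 3 cells of cage h must have sum 11, so (2,1) = 3.
The 3 cells of cage h must have sum 11; hence (2,2) = 4.
3 is placed in row 2, leaving (2,3) = 2.
5 is placed in row 3; hence (3,1) = 4.
2 is placed in column 3, leaving (3,3) = 3.
3 is placed in column 3, leaving (5,3) = 4.
Row 5 already has 4, leaving (5,4) = 2.
Row 5 already has 2, leaving (5,5) = 3.
Row 3 already has 3; hence (3,2) = 2.
Cage d has sum 11; hence (4,1) = 1.
Cage c needs two cells with sum 5, which forces (4,2) = 3.
Column 4 already has 2, leaving (4,4) = 4.
Column 5 now contains 3, so (4,5) = 2.
Cage d needs sum 11, so (5,1) = 5.
Cage d has sum 11; hence (5,2) = 1.
Column 1 now contains 5, leaving (1,1) = 2.
Column 2 already has 2, leaving (1,2) = 5.
The full grid is 2 5 1 3 4 / 3 4 2 5 1 / 4 2 3 1 5 / 1 3 5 4 2 / 5 1 4 2 3.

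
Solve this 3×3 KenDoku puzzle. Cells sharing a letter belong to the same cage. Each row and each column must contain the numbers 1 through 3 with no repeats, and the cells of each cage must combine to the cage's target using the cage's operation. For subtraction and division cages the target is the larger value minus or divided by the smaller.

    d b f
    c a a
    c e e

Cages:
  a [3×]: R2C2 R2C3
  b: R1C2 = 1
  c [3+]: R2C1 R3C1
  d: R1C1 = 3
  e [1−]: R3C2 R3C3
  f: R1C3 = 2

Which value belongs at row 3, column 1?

1

Cage d is a single given cell, which forces R1C1 = 3.
Cage b is given, leaving R1C2 = 1.
Cage f is given, so R1C3 = 2.
Column 2 now contains 1, which forces R2C2 = 3.
3 is placed in row 2, so R2C3 = 1.
Column 2 now contains 3, so R3C2 = 2.
1 is placed in column 3, leaving R3C3 = 3.
1 is placed in row 2, so R2C1 = 2.
Row 3 already has 2, which forces R3C1 = 1.
The full grid is 3 1 2 / 2 3 1 / 1 2 3.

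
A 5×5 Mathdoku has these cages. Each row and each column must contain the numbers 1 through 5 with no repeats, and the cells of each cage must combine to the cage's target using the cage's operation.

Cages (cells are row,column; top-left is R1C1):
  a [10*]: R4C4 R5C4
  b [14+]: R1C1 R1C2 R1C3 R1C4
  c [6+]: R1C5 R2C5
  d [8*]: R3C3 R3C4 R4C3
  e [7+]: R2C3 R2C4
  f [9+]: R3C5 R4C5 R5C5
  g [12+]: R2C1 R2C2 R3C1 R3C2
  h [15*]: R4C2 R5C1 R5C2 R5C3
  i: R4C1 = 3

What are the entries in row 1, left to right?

2 4 5 3 1

Cage i is a single given cell, so R4C1 = 3.
Cage h needs product 15, so R4C2 = 1.
In row 1, 1 can only go at R1C5, so R1C5 = 1.
Cage c's pair has sum 6, so R2C5 = 5.
In row 2, 1 can only go at R2C1, so R2C1 = 1.
1 is placed in column 1, so R5C1 = 5.
Cage h needs product 15, so R5C2 = 3.
Cage h needs product 15, which forces R5C3 = 1.
Row 5 already has 5; hence R5C4 = 2.
2 is placed in row 5; hence R5C5 = 4.
Cage g has sum 12; hence R3C2 = 5.
Cage d needs product 8, so R3C4 = 1.
Cage f needs sum 9, leaving R3C5 = 3.
Column 4 now contains 2, which forces R4C4 = 5.
Column 5 already has 4; hence R4C5 = 2.
Cage b has sum 14, so R1C3 = 5.
Cage b needs sum 14, so R1C4 = 3.
Column 4 already has 3, so R2C4 = 4.
Cage d has product 8, which forces R3C3 = 2.
Row 4 now contains 2; hence R4C3 = 4.
Row 2 now contains 4, so R2C2 = 2.
Row 2 now contains 4, so R2C3 = 3.
Row 3 now contains 2, so R3C1 = 4.
Column 1 already has 4; hence R1C1 = 2.
2 is placed in column 2, which forces R1C2 = 4.
Filled in: 2 4 5 3 1 / 1 2 3 4 5 / 4 5 2 1 3 / 3 1 4 5 2 / 5 3 1 2 4.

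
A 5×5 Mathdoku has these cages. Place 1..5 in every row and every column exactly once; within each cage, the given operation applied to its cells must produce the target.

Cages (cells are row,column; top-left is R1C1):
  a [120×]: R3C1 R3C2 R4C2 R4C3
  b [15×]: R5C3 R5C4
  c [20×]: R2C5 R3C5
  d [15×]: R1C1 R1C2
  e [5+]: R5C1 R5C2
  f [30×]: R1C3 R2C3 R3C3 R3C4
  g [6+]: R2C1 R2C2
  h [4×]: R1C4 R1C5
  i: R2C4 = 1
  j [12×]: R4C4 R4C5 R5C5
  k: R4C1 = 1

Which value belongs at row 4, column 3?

4

I is a freebie, leaving R2C4 = 1.
Cage k is given, which forces R4C1 = 1.
Column 4 now contains 1, so R1C4 = 4.
The two cells of cage h must have product 4, so R1C5 = 1.
1 is placed in column 5, which forces R5C5 = 2.
Cage f has product 30; hence R3C3 = 1.
Cage j has product 12; hence R4C4 = 2.
Cage j has product 12, so R4C5 = 3.
The two cells of cage e must have sum 5; hence R5C1 = 4.
The two cells of cage e must have sum 5, which forces R5C2 = 1.
4 is placed in column 1; hence R2C1 = 2.
Cage g needs two cells with sum 6, which forces R2C2 = 4.
Row 2 now contains 4, leaving R2C5 = 5.
Column 1 now contains 2; hence R3C1 = 3.
Row 3 now contains 3, which forces R3C2 = 2.
Row 3 now contains 3; hence R3C4 = 5.
Column 5 already has 5, leaving R3C5 = 4.
4 is placed in column 2, so R4C2 = 5.
Row 4 already has 5, so R4C3 = 4.
5 is placed in column 4, which forces R5C4 = 3.
Column 1 now contains 3, so R1C1 = 5.
Column 2 already has 5, so R1C2 = 3.
The 4 cells of cage f must have product 30; hence R1C3 = 2.
Row 2 already has 5, leaving R2C3 = 3.
3 is placed in row 5; hence R5C3 = 5.
Completed grid: 5 3 2 4 1 / 2 4 3 1 5 / 3 2 1 5 4 / 1 5 4 2 3 / 4 1 5 3 2.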